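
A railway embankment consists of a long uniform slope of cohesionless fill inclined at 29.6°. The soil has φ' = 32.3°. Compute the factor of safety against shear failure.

FS = 1.11

For a dry cohesionless infinite slope the factor of safety is FS = tanφ' / tanβ.
FS = tan32.3° / tan29.6° = 0.6322 / 0.5681 = 1.113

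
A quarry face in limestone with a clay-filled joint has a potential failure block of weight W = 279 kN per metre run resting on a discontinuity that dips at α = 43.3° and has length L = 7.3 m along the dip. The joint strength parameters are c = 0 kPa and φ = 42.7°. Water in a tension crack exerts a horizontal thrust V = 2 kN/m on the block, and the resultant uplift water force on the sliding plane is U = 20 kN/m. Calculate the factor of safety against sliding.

Resolving the block weight along and normal to the plane and applying the Mohr–Coulomb strength on the joint:
N' = W cosα − U − V sinα = 279·cos43.3° − 20 − 2·sin43.3° = 181.7 kN/m
Driving force T = W sinα + V cosα = 279·sin43.3° + 2·cos43.3° = 192.8 kN/m
Resisting force R = c·L + N'·tanφ = 0·7.3 + 181.7·tan42.7° = 0.0 + 167.6 = 167.6 kN/m
FS = R / T = 167.6 / 192.8 = 0.870

FS = 0.87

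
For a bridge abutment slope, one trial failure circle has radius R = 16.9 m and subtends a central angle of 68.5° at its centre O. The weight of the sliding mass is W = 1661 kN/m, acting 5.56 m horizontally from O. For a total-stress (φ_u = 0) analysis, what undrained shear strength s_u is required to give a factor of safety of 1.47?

s_u = 39.8 kPa

FS = s_u·L_a·R / (W·d), so s_u = FS·W·d / (L_a·R).
Arc length L_a = R·θ = 16.9·(68.5°·π/180) = 16.9·1.1956 = 20.20 m
s_u = 1.47·1661·5.56 / (20.20·16.9) = 13575.7 / 341.46 = 39.76 kPa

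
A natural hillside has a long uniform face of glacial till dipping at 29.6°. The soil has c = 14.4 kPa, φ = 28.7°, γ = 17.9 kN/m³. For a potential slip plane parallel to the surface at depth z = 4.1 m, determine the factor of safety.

For an infinite slope with a slip plane parallel to the surface (no pore pressure): FS = [c + γz cos²β tanφ] / [γz sinβ cosβ].
γz = 17.9·4.1 = 73.39 kN/m²
Numerator = 14.4 + 73.39·cos²29.6°·tan28.7° = 14.4 + 73.39·0.7560·0.5475 = 44.777 kPa
Denominator = 73.39·sin29.6°·cos29.6° = 73.39·0.4939·0.8695 = 31.520 kPa
FS = 44.777 / 31.520 = 1.421

FS = 1.42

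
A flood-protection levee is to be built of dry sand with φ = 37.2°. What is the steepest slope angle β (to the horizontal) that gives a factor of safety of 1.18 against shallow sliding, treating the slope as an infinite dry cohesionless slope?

β = 32.8°

For an infinite dry cohesionless slope FS = tanφ/tanβ, so tanβ = tanφ / FS.
tanβ = tan37.2° / 1.18 = 0.7590 / 1.18 = 0.6433
β = arctan(0.6433) = 32.75°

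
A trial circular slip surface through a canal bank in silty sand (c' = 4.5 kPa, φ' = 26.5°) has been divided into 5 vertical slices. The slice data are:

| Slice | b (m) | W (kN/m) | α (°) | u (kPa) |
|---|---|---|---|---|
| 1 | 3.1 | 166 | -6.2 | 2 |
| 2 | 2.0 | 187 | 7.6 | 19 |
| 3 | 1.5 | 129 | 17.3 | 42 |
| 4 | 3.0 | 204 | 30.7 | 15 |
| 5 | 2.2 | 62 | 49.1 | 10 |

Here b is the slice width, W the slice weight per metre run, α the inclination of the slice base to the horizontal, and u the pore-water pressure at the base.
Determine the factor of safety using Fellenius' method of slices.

Ordinary method of slices: FS = Σ[c'·Δl_i + (W_i cosα_i − u_i·Δl_i)·tanφ'] / Σ W_i sinα_i, with Δl_i = b_i / cosα_i.
Slice 1: Δl = 3.1/cos(-6.2°) = 3.118 m; N'_1 = 166·cos(-6.2°) − 2·3.118 = 158.8; c'Δl = 14.03; W sinα = -17.9
Slice 2: Δl = 2.0/cos7.6° = 2.018 m; N'_2 = 187·cos7.6° − 19·2.018 = 147.0; c'Δl = 9.08; W sinα = 24.7
Slice 3: Δl = 1.5/cos17.3° = 1.571 m; N'_3 = 129·cos17.3° − 42·1.571 = 57.2; c'Δl = 7.07; W sinα = 38.4
Slice 4: Δl = 3.0/cos30.7° = 3.489 m; N'_4 = 204·cos30.7° − 15·3.489 = 123.1; c'Δl = 15.70; W sinα = 104.2
Slice 5: Δl = 2.2/cos49.1° = 3.360 m; N'_5 = 62·cos49.1° − 10·3.360 = 7.0; c'Δl = 15.12; W sinα = 46.9
Σc'Δl = 61.0 kN/m; ΣN' = 493.1 kN/m; ΣW sinα = 196.2 kN/m
Resisting = 61.0 + 493.1·tan26.5° = 61.0 + 245.8 = 306.8 kN/m
FS = 306.8 / 196.2 = 1.564

FS = 1.56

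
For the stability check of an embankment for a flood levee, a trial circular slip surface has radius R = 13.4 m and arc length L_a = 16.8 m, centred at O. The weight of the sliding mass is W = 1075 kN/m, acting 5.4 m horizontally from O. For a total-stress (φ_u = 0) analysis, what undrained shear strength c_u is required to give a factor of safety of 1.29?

FS = c_u·L_a·R / (W·d), so c_u = FS·W·d / (L_a·R).
c_u = 1.29·1075·5.4 / (16.80·13.4) = 7488.5 / 225.12 = 33.26 kPa

c_u = 33.3 kPa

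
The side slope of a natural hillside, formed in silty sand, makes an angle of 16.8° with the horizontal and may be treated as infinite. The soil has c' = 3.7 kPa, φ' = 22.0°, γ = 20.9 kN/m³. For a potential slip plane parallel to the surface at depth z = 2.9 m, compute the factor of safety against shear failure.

For an infinite slope with a slip plane parallel to the surface (no pore pressure): FS = [c' + γz cos²β tanφ'] / [γz sinβ cosβ].
γz = 20.9·2.9 = 60.61 kN/m²
Numerator = 3.7 + 60.61·cos²16.8°·tan22.0° = 3.7 + 60.61·0.9165·0.4040 = 26.142 kPa
Denominator = 60.61·sin16.8°·cos16.8° = 60.61·0.2890·0.9573 = 16.771 kPa
FS = 26.142 / 16.771 = 1.559

FS = 1.56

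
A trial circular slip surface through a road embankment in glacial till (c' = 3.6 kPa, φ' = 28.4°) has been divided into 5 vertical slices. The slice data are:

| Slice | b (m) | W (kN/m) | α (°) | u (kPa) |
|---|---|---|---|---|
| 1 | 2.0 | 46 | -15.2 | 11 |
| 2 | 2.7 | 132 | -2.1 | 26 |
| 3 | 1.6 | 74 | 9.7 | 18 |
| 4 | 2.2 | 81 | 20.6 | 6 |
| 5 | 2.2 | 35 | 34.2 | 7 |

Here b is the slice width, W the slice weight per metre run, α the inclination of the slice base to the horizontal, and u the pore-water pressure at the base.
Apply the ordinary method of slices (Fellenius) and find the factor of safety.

Ordinary method of slices: FS = Σ[c'·Δl_i + (W_i cosα_i − u_i·Δl_i)·tanφ'] / Σ W_i sinα_i, with Δl_i = b_i / cosα_i.
Slice 1: Δl = 2.0/cos(-15.2°) = 2.073 m; N'_1 = 46·cos(-15.2°) − 11·2.073 = 21.6; c'Δl = 7.46; W sinα = -12.1
Slice 2: Δl = 2.7/cos(-2.1°) = 2.702 m; N'_2 = 132·cos(-2.1°) − 26·2.702 = 61.7; c'Δl = 9.73; W sinα = -4.8
Slice 3: Δl = 1.6/cos9.7° = 1.623 m; N'_3 = 74·cos9.7° − 18·1.623 = 43.7; c'Δl = 5.84; W sinα = 12.5
Slice 4: Δl = 2.2/cos20.6° = 2.350 m; N'_4 = 81·cos20.6° − 6·2.350 = 61.7; c'Δl = 8.46; W sinα = 28.5
Slice 5: Δl = 2.2/cos34.2° = 2.660 m; N'_5 = 35·cos34.2° − 7·2.660 = 10.3; c'Δl = 9.58; W sinα = 19.7
Σc'Δl = 41.1 kN/m; ΣN' = 199.0 kN/m; ΣW sinα = 43.7 kN/m
Resisting = 41.1 + 199.0·tan28.4° = 41.1 + 107.6 = 148.7 kN/m
FS = 148.7 / 43.7 = 3.399

FS = 3.40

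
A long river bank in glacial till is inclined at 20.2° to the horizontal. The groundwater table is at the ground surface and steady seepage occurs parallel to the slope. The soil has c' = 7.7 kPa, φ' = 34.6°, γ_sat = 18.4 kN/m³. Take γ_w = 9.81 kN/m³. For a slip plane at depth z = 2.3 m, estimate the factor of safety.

With seepage parallel to the slope and the water table at the surface, the effective normal stress on the slip plane uses the buoyant unit weight γ' = γ_sat − γ_w while the driving shear stress uses γ_sat:
FS = [c' + γ' z cos²β tanφ'] / [γ_sat z sinβ cosβ]
γ' = 18.4 − 9.81 = 8.59 kN/m³
Numerator = 7.7 + 8.59·2.3·cos²20.2°·tan34.6° = 7.7 + 8.59·2.3·0.8808·0.6899 = 19.704 kPa
Denominator = 18.4·2.3·sin20.2°·cos20.2° = 18.4·2.3·0.3453·0.9385 = 13.714 kPa
FS = 19.704 / 13.714 = 1.437

FS = 1.44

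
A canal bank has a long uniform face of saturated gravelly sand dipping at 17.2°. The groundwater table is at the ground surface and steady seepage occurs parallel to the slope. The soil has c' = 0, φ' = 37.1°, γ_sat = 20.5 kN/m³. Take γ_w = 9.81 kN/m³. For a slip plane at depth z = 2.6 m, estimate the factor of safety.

FS = 1.27

With seepage parallel to the slope and the water table at the surface, the effective normal stress on the slip plane uses the buoyant unit weight γ' = γ_sat − γ_w while the driving shear stress uses γ_sat:
FS = [c' + γ' z cos²β tanφ'] / [γ_sat z sinβ cosβ]
(For c' = 0 this reduces to FS = (γ'/γ_sat)·tanφ'/tanβ.)
γ' = 20.5 − 9.81 = 10.69 kN/m³
Numerator = 0.0 + 10.69·2.6·cos²17.2°·tan37.1° = 0.0 + 10.69·2.6·0.9126·0.7563 = 19.182 kPa
Denominator = 20.5·2.6·sin17.2°·cos17.2° = 20.5·2.6·0.2957·0.9553 = 15.056 kPa
FS = 19.182 / 15.056 = 1.274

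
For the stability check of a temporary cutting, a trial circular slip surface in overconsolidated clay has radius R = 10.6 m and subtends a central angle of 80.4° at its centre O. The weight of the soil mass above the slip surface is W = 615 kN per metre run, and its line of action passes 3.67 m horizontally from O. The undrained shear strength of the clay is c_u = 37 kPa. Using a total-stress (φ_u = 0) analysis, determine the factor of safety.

FS = 2.58

Taking moments about the centre O, the resisting moment is provided by the undrained shear strength acting along the arc:
Arc length L_a = R·θ = 10.6·(80.4°·π/180) = 10.6·1.4032 = 14.87 m
M_R = c_u·L_a·R = 37·14.87·10.6 = 5833.7 kN·m/m
M_D = W·d = 615·3.67 = 2257.1 kN·m/m
FS = M_R / M_D = 5833.7 / 2257.1 = 2.585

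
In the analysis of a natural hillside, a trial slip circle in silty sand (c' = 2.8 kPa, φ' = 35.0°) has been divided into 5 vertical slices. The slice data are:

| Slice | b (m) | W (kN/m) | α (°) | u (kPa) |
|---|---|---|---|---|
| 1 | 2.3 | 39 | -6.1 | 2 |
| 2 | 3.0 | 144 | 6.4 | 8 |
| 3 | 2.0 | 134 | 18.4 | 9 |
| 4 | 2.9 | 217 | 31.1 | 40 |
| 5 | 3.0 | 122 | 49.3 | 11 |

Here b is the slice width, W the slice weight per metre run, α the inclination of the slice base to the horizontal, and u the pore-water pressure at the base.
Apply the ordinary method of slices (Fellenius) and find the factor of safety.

FS = 1.09

Ordinary method of slices: FS = Σ[c'·Δl_i + (W_i cosα_i − u_i·Δl_i)·tanφ'] / Σ W_i sinα_i, with Δl_i = b_i / cosα_i.
Slice 1: Δl = 2.3/cos(-6.1°) = 2.313 m; N'_1 = 39·cos(-6.1°) − 2·2.313 = 34.2; c'Δl = 6.48; W sinα = -4.1
Slice 2: Δl = 3.0/cos6.4° = 3.019 m; N'_2 = 144·cos6.4° − 8·3.019 = 119.0; c'Δl = 8.45; W sinα = 16.1
Slice 3: Δl = 2.0/cos18.4° = 2.108 m; N'_3 = 134·cos18.4° − 9·2.108 = 108.2; c'Δl = 5.90; W sinα = 42.3
Slice 4: Δl = 2.9/cos31.1° = 3.387 m; N'_4 = 217·cos31.1° − 40·3.387 = 50.3; c'Δl = 9.48; W sinα = 112.1
Slice 5: Δl = 3.0/cos49.3° = 4.601 m; N'_5 = 122·cos49.3° − 11·4.601 = 29.0; c'Δl = 12.88; W sinα = 92.5
Σc'Δl = 43.2 kN/m; ΣN' = 340.6 kN/m; ΣW sinα = 258.8 kN/m
Resisting = 43.2 + 340.6·tan35.0° = 43.2 + 238.5 = 281.7 kN/m
FS = 281.7 / 258.8 = 1.088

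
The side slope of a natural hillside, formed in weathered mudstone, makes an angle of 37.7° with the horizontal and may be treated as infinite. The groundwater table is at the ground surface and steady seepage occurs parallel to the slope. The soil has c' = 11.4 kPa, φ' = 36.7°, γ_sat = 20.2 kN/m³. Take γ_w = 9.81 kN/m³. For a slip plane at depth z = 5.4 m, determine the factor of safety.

With seepage parallel to the slope and the water table at the surface, the effective normal stress on the slip plane uses the buoyant unit weight γ' = γ_sat − γ_w while the driving shear stress uses γ_sat:
FS = [c' + γ' z cos²β tanφ'] / [γ_sat z sinβ cosβ]
γ' = 20.2 − 9.81 = 10.39 kN/m³
Numerator = 11.4 + 10.39·5.4·cos²37.7°·tan36.7° = 11.4 + 10.39·5.4·0.6260·0.7454 = 37.581 kPa
Denominator = 20.2·5.4·sin37.7°·cos37.7° = 20.2·5.4·0.6115·0.7912 = 52.779 kPa
FS = 37.581 / 52.779 = 0.712

FS = 0.71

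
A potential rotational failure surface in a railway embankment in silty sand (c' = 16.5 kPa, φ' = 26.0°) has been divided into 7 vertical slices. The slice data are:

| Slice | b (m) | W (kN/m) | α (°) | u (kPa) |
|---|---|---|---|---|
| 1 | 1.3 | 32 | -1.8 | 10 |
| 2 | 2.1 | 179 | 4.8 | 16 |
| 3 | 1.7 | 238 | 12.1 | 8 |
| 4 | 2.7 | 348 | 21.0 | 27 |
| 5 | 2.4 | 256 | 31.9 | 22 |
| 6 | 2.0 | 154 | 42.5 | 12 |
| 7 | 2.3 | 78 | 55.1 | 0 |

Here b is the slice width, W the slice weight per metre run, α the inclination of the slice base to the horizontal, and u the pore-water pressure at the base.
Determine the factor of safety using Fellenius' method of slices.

Ordinary method of slices: FS = Σ[c'·Δl_i + (W_i cosα_i − u_i·Δl_i)·tanφ'] / Σ W_i sinα_i, with Δl_i = b_i / cosα_i.
Slice 1: Δl = 1.3/cos(-1.8°) = 1.301 m; N'_1 = 32·cos(-1.8°) − 10·1.301 = 19.0; c'Δl = 21.46; W sinα = -1.0
Slice 2: Δl = 2.1/cos4.8° = 2.107 m; N'_2 = 179·cos4.8° − 16·2.107 = 144.7; c'Δl = 34.77; W sinα = 15.0
Slice 3: Δl = 1.7/cos12.1° = 1.739 m; N'_3 = 238·cos12.1° − 8·1.739 = 218.8; c'Δl = 28.69; W sinα = 49.9
Slice 4: Δl = 2.7/cos21.0° = 2.892 m; N'_4 = 348·cos21.0° − 27·2.892 = 246.8; c'Δl = 47.72; W sinα = 124.7
Slice 5: Δl = 2.4/cos31.9° = 2.827 m; N'_5 = 256·cos31.9° − 22·2.827 = 155.1; c'Δl = 46.64; W sinα = 135.3
Slice 6: Δl = 2.0/cos42.5° = 2.713 m; N'_6 = 154·cos42.5° − 12·2.713 = 81.0; c'Δl = 44.76; W sinα = 104.0
Slice 7: Δl = 2.3/cos55.1° = 4.020 m; N'_7 = 78·cos55.1° − 0·4.020 = 44.6; c'Δl = 66.33; W sinα = 64.0
Σc'Δl = 290.4 kN/m; ΣN' = 910.0 kN/m; ΣW sinα = 491.9 kN/m
Resisting = 290.4 + 910.0·tan26.0° = 290.4 + 443.8 = 734.2 kN/m
FS = 734.2 / 491.9 = 1.493

FS = 1.49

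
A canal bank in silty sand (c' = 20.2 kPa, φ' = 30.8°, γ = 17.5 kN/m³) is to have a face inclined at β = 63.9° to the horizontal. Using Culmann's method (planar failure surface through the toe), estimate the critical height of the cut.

Culmann's analysis gives the critical failure plane at α_cr = (β + φ')/2 = (63.9 + 30.8)/2 = 47.4°, and the critical height
H_c = (4c'/γ) · sinβ cosφ' / [1 − cos(β − φ')]
    = (4·20.2/17.5) · sin63.9°·cos30.8° / [1 − cos(33.1°)]
    = 4.617 · 0.8980·0.8590 / [1 − 0.8377]
    = 4.617 · 0.7714 / 0.1623
    = 21.95 m

H_c = 21.95 m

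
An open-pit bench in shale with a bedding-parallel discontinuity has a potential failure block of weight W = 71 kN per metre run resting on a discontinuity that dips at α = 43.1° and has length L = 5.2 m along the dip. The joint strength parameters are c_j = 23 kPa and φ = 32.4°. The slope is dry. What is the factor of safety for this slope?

Resolving the block weight along and normal to the plane and applying the Mohr–Coulomb strength on the joint:
N' = W cosα = 71·cos43.1° = 51.8 kN/m
Driving force T = W sinα = 71·sin43.1° = 48.5 kN/m
Resisting force R = c_j·L + N'·tanφ = 23·5.2 + 51.8·tan32.4° = 119.6 + 32.9 = 152.5 kN/m
FS = R / T = 152.5 / 48.5 = 3.144

FS = 3.14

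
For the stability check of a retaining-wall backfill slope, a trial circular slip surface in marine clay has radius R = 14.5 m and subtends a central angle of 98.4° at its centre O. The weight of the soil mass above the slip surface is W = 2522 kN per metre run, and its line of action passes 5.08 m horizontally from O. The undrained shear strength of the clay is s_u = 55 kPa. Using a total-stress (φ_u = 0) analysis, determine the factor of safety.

Taking moments about the centre O, the resisting moment is provided by the undrained shear strength acting along the arc:
Arc length L_a = R·θ = 14.5·(98.4°·π/180) = 14.5·1.7174 = 24.90 m
M_R = s_u·L_a·R = 55·24.90·14.5 = 19859.6 kN·m/m
M_D = W·d = 2522·5.08 = 12811.8 kN·m/m
FS = M_R / M_D = 19859.6 / 12811.8 = 1.550

FS = 1.55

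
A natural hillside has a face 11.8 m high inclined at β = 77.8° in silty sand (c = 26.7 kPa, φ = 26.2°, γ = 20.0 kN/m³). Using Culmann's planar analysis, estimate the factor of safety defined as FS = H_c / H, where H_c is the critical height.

FS = 1.05

H_c = (4c/γ) · sinβ cosφ / [1 − cos(β − φ)]
    = (4·26.7/20.0) · sin77.8°·cos26.2° / [1 − cos51.6°]
    = 5.340 · 0.8770 / 0.3789 = 12.36 m
FS = H_c / H = 12.36 / 11.8 = 1.048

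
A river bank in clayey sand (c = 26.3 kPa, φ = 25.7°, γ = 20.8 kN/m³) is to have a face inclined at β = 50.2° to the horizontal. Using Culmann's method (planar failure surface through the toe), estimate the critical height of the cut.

Culmann's analysis gives the critical failure plane at α_cr = (β + φ)/2 = (50.2 + 25.7)/2 = 38.0°, and the critical height
H_c = (4c/γ) · sinβ cosφ / [1 − cos(β − φ)]
    = (4·26.3/20.8) · sin50.2°·cos25.7° / [1 − cos(24.5°)]
    = 5.058 · 0.7683·0.9011 / [1 − 0.9100]
    = 5.058 · 0.6923 / 0.0900
    = 38.89 m

H_c = 38.89 m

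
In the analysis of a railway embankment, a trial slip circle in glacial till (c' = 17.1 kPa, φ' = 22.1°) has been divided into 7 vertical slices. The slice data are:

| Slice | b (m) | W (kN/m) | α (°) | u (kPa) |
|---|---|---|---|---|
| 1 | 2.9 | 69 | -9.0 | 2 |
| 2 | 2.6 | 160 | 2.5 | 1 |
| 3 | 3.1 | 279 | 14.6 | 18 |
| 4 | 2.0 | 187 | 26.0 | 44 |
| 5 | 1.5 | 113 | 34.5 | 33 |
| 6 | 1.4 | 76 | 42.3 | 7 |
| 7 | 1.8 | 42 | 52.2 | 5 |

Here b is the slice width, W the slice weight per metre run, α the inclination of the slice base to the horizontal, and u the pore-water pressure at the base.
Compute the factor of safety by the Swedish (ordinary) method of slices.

FS = 1.82

Ordinary method of slices: FS = Σ[c'·Δl_i + (W_i cosα_i − u_i·Δl_i)·tanφ'] / Σ W_i sinα_i, with Δl_i = b_i / cosα_i.
Slice 1: Δl = 2.9/cos(-9.0°) = 2.936 m; N'_1 = 69·cos(-9.0°) − 2·2.936 = 62.3; c'Δl = 50.21; W sinα = -10.8
Slice 2: Δl = 2.6/cos2.5° = 2.602 m; N'_2 = 160·cos2.5° − 1·2.602 = 157.2; c'Δl = 44.50; W sinα = 7.0
Slice 3: Δl = 3.1/cos14.6° = 3.203 m; N'_3 = 279·cos14.6° − 18·3.203 = 212.3; c'Δl = 54.78; W sinα = 70.3
Slice 4: Δl = 2.0/cos26.0° = 2.225 m; N'_4 = 187·cos26.0° − 44·2.225 = 70.2; c'Δl = 38.05; W sinα = 82.0
Slice 5: Δl = 1.5/cos34.5° = 1.820 m; N'_5 = 113·cos34.5° − 33·1.820 = 33.1; c'Δl = 31.12; W sinα = 64.0
Slice 6: Δl = 1.4/cos42.3° = 1.893 m; N'_6 = 76·cos42.3° − 7·1.893 = 43.0; c'Δl = 32.37; W sinα = 51.1
Slice 7: Δl = 1.8/cos52.2° = 2.937 m; N'_7 = 42·cos52.2° − 5·2.937 = 11.1; c'Δl = 50.22; W sinα = 33.2
Σc'Δl = 301.3 kN/m; ΣN' = 589.1 kN/m; ΣW sinα = 296.8 kN/m
Resisting = 301.3 + 589.1·tan22.1° = 301.3 + 239.2 = 540.5 kN/m
FS = 540.5 / 296.8 = 1.821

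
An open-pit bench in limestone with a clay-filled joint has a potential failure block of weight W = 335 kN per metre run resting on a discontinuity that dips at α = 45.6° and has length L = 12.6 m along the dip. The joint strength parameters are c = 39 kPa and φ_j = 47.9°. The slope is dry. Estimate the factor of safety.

Resolving the block weight along and normal to the plane and applying the Mohr–Coulomb strength on the joint:
N' = W cosα = 335·cos45.6° = 234.4 kN/m
Driving force T = W sinα = 335·sin45.6° = 239.3 kN/m
Resisting force R = c·L + N'·tanφ_j = 39·12.6 + 234.4·tan47.9° = 491.4 + 259.4 = 750.8 kN/m
FS = R / T = 750.8 / 239.3 = 3.137

FS = 3.14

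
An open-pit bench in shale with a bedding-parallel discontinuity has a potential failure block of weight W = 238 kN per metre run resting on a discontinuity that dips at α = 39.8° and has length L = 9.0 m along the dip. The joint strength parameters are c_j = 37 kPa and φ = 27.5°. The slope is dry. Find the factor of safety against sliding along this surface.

Resolving the block weight along and normal to the plane and applying the Mohr–Coulomb strength on the joint:
N' = W cosα = 238·cos39.8° = 182.9 kN/m
Driving force T = W sinα = 238·sin39.8° = 152.3 kN/m
Resisting force R = c_j·L + N'·tanφ = 37·9.0 + 182.9·tan27.5° = 333.0 + 95.2 = 428.2 kN/m
FS = R / T = 428.2 / 152.3 = 2.811

FS = 2.81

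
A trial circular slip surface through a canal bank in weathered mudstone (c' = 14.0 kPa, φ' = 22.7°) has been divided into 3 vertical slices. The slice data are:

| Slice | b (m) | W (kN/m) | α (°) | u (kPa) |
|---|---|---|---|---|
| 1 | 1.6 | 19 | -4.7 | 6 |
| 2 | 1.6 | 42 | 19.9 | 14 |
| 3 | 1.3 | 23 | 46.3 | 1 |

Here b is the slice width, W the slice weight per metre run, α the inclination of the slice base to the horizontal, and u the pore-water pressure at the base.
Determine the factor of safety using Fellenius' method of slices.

Ordinary method of slices: FS = Σ[c'·Δl_i + (W_i cosα_i − u_i·Δl_i)·tanφ'] / Σ W_i sinα_i, with Δl_i = b_i / cosα_i.
Slice 1: Δl = 1.6/cos(-4.7°) = 1.605 m; N'_1 = 19·cos(-4.7°) − 6·1.605 = 9.3; c'Δl = 22.48; W sinα = -1.6
Slice 2: Δl = 1.6/cos19.9° = 1.702 m; N'_2 = 42·cos19.9° − 14·1.702 = 15.7; c'Δl = 23.82; W sinα = 14.3
Slice 3: Δl = 1.3/cos46.3° = 1.882 m; N'_3 = 23·cos46.3° − 1·1.882 = 14.0; c'Δl = 26.34; W sinα = 16.6
Σc'Δl = 72.6 kN/m; ΣN' = 39.0 kN/m; ΣW sinα = 29.4 kN/m
Resisting = 72.6 + 39.0·tan22.7° = 72.6 + 16.3 = 88.9 kN/m
FS = 88.9 / 29.4 = 3.029

FS = 3.03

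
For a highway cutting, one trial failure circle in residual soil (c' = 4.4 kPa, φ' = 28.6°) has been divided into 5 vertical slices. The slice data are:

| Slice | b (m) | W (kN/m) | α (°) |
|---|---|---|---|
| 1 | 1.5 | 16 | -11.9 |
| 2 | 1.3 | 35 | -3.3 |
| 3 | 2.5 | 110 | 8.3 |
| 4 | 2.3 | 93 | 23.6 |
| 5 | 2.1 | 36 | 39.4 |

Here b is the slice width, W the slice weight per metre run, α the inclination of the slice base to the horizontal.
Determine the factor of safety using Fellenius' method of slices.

FS = 2.76

Ordinary method of slices: FS = Σ[c'·Δl_i + (W_i cosα_i)·tanφ'] / Σ W_i sinα_i, with Δl_i = b_i / cosα_i.
Slice 1: Δl = 1.5/cos(-11.9°) = 1.533 m; N'_1 = 16·cos(-11.9°) = 15.7; c'Δl = 6.74; W sinα = -3.3
Slice 2: Δl = 1.3/cos(-3.3°) = 1.302 m; N'_2 = 35·cos(-3.3°) = 34.9; c'Δl = 5.73; W sinα = -2.0
Slice 3: Δl = 2.5/cos8.3° = 2.526 m; N'_3 = 110·cos8.3° = 108.8; c'Δl = 11.12; W sinα = 15.9
Slice 4: Δl = 2.3/cos23.6° = 2.510 m; N'_4 = 93·cos23.6° = 85.2; c'Δl = 11.04; W sinα = 37.2
Slice 5: Δl = 2.1/cos39.4° = 2.718 m; N'_5 = 36·cos39.4° = 27.8; c'Δl = 11.96; W sinα = 22.9
Σc'Δl = 46.6 kN/m; ΣN' = 272.5 kN/m; ΣW sinα = 70.6 kN/m
Resisting = 46.6 + 272.5·tan28.6° = 46.6 + 148.6 = 195.2 kN/m
FS = 195.2 / 70.6 = 2.762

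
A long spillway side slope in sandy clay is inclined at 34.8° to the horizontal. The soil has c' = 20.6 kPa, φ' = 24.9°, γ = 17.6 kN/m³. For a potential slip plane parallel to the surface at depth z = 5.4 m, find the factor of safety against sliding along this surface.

For an infinite slope with a slip plane parallel to the surface (no pore pressure): FS = [c' + γz cos²β tanφ'] / [γz sinβ cosβ].
γz = 17.6·5.4 = 95.04 kN/m²
Numerator = 20.6 + 95.04·cos²34.8°·tan24.9° = 20.6 + 95.04·0.6743·0.4642 = 50.347 kPa
Denominator = 95.04·sin34.8°·cos34.8° = 95.04·0.5707·0.8211 = 44.540 kPa
FS = 50.347 / 44.540 = 1.130

FS = 1.13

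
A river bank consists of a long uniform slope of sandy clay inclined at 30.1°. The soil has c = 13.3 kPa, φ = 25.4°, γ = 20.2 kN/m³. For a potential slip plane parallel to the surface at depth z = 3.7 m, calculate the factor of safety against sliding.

For an infinite slope with a slip plane parallel to the surface (no pore pressure): FS = [c + γz cos²β tanφ] / [γz sinβ cosβ].
γz = 20.2·3.7 = 74.74 kN/m²
Numerator = 13.3 + 74.74·cos²30.1°·tan25.4° = 13.3 + 74.74·0.7485·0.4748 = 39.863 kPa
Denominator = 74.74·sin30.1°·cos30.1° = 74.74·0.5015·0.8652 = 32.428 kPa
FS = 39.863 / 32.428 = 1.229

FS = 1.23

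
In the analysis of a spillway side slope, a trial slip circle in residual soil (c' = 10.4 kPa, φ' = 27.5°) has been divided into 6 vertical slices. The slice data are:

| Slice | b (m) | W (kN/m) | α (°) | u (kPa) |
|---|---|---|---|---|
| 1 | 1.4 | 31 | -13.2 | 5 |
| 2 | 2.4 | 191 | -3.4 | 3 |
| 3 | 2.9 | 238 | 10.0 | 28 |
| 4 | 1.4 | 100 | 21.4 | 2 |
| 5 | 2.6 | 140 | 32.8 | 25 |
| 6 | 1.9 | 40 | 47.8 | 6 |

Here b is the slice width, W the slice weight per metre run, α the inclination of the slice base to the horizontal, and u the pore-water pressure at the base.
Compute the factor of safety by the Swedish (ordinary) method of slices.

Ordinary method of slices: FS = Σ[c'·Δl_i + (W_i cosα_i − u_i·Δl_i)·tanφ'] / Σ W_i sinα_i, with Δl_i = b_i / cosα_i.
Slice 1: Δl = 1.4/cos(-13.2°) = 1.438 m; N'_1 = 31·cos(-13.2°) − 5·1.438 = 23.0; c'Δl = 14.96; W sinα = -7.1
Slice 2: Δl = 2.4/cos(-3.4°) = 2.404 m; N'_2 = 191·cos(-3.4°) − 3·2.404 = 183.5; c'Δl = 25.00; W sinα = -11.3
Slice 3: Δl = 2.9/cos10.0° = 2.945 m; N'_3 = 238·cos10.0° − 28·2.945 = 151.9; c'Δl = 30.63; W sinα = 41.3
Slice 4: Δl = 1.4/cos21.4° = 1.504 m; N'_4 = 100·cos21.4° − 2·1.504 = 90.1; c'Δl = 15.64; W sinα = 36.5
Slice 5: Δl = 2.6/cos32.8° = 3.093 m; N'_5 = 140·cos32.8° − 25·3.093 = 40.4; c'Δl = 32.17; W sinα = 75.8
Slice 6: Δl = 1.9/cos47.8° = 2.829 m; N'_6 = 40·cos47.8° − 6·2.829 = 9.9; c'Δl = 29.42; W sinα = 29.6
Σc'Δl = 147.8 kN/m; ΣN' = 498.7 kN/m; ΣW sinα = 164.9 kN/m
Resisting = 147.8 + 498.7·tan27.5° = 147.8 + 259.6 = 407.4 kN/m
FS = 407.4 / 164.9 = 2.471

FS = 2.47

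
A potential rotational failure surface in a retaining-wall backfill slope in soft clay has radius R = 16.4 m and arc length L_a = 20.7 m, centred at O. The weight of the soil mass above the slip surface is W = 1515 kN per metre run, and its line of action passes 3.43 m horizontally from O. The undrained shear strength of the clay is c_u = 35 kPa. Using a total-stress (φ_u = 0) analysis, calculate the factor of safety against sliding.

FS = 2.29

Taking moments about the centre O, the resisting moment is provided by the undrained shear strength acting along the arc:
M_R = c_u·L_a·R = 35·20.70·16.4 = 11881.8 kN·m/m
M_D = W·d = 1515·3.43 = 5196.4 kN·m/m
FS = M_R / M_D = 11881.8 / 5196.4 = 2.287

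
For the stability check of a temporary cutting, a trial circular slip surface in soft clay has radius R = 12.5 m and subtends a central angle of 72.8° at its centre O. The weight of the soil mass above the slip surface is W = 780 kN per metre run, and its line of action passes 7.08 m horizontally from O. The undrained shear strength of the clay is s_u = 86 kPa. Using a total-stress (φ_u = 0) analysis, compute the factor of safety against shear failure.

FS = 3.09

Taking moments about the centre O, the resisting moment is provided by the undrained shear strength acting along the arc:
Arc length L_a = R·θ = 12.5·(72.8°·π/180) = 12.5·1.2706 = 15.88 m
M_R = s_u·L_a·R = 86·15.88·12.5 = 17073.7 kN·m/m
M_D = W·d = 780·7.08 = 5522.4 kN·m/m
FS = M_R / M_D = 17073.7 / 5522.4 = 3.092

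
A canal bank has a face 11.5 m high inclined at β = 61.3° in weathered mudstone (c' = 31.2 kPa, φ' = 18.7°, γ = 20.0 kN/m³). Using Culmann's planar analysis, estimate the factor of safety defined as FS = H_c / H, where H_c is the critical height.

FS = 1.71

H_c = (4c'/γ) · sinβ cosφ' / [1 − cos(β − φ')]
    = (4·31.2/20.0) · sin61.3°·cos18.7° / [1 − cos42.6°]
    = 6.240 · 0.8308 / 0.2639 = 19.65 m
FS = H_c / H = 19.65 / 11.5 = 1.708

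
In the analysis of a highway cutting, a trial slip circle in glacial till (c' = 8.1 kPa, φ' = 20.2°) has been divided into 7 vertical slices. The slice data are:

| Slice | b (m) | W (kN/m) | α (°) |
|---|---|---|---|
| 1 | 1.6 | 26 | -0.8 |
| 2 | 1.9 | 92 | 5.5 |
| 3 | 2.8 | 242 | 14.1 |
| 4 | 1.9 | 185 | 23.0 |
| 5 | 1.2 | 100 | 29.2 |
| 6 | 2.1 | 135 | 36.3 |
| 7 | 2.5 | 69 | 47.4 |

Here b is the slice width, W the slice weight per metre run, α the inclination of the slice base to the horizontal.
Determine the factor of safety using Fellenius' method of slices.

Ordinary method of slices: FS = Σ[c'·Δl_i + (W_i cosα_i)·tanφ'] / Σ W_i sinα_i, with Δl_i = b_i / cosα_i.
Slice 1: Δl = 1.6/cos(-0.8°) = 1.600 m; N'_1 = 26·cos(-0.8°) = 26.0; c'Δl = 12.96; W sinα = -0.4
Slice 2: Δl = 1.9/cos5.5° = 1.909 m; N'_2 = 92·cos5.5° = 91.6; c'Δl = 15.46; W sinα = 8.8
Slice 3: Δl = 2.8/cos14.1° = 2.887 m; N'_3 = 242·cos14.1° = 234.7; c'Δl = 23.38; W sinα = 59.0
Slice 4: Δl = 1.9/cos23.0° = 2.064 m; N'_4 = 185·cos23.0° = 170.3; c'Δl = 16.72; W sinα = 72.3
Slice 5: Δl = 1.2/cos29.2° = 1.375 m; N'_5 = 100·cos29.2° = 87.3; c'Δl = 11.14; W sinα = 48.8
Slice 6: Δl = 2.1/cos36.3° = 2.606 m; N'_6 = 135·cos36.3° = 108.8; c'Δl = 21.11; W sinα = 79.9
Slice 7: Δl = 2.5/cos47.4° = 3.693 m; N'_7 = 69·cos47.4° = 46.7; c'Δl = 29.92; W sinα = 50.8
Σc'Δl = 130.7 kN/m; ΣN' = 765.4 kN/m; ΣW sinα = 319.2 kN/m
Resisting = 130.7 + 765.4·tan20.2° = 130.7 + 281.6 = 412.3 kN/m
FS = 412.3 / 319.2 = 1.292

FS = 1.29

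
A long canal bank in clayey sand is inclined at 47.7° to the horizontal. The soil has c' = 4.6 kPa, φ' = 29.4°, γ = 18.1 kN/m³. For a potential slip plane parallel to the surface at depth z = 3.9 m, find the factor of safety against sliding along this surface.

For an infinite slope with a slip plane parallel to the surface (no pore pressure): FS = [c' + γz cos²β tanφ'] / [γz sinβ cosβ].
γz = 18.1·3.9 = 70.59 kN/m²
Numerator = 4.6 + 70.59·cos²47.7°·tan29.4° = 4.6 + 70.59·0.4529·0.5635 = 22.616 kPa
Denominator = 70.59·sin47.7°·cos47.7° = 70.59·0.7396·0.6730 = 35.138 kPa
FS = 22.616 / 35.138 = 0.644

FS = 0.64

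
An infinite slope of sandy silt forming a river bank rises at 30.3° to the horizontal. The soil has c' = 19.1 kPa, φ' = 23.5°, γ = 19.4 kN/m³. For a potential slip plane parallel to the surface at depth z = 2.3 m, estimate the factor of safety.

FS = 1.73

For an infinite slope with a slip plane parallel to the surface (no pore pressure): FS = [c' + γz cos²β tanφ'] / [γz sinβ cosβ].
γz = 19.4·2.3 = 44.62 kN/m²
Numerator = 19.1 + 44.62·cos²30.3°·tan23.5° = 19.1 + 44.62·0.7455·0.4348 = 33.563 kPa
Denominator = 44.62·sin30.3°·cos30.3° = 44.62·0.5045·0.8634 = 19.437 kPa
FS = 33.563 / 19.437 = 1.727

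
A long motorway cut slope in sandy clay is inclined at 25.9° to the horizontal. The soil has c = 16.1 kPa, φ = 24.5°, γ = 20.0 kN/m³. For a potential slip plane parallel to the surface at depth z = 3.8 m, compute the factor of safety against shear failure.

For an infinite slope with a slip plane parallel to the surface (no pore pressure): FS = [c + γz cos²β tanφ] / [γz sinβ cosβ].
γz = 20.0·3.8 = 76.00 kN/m²
Numerator = 16.1 + 76.00·cos²25.9°·tan24.5° = 16.1 + 76.00·0.8092·0.4557 = 44.127 kPa
Denominator = 76.00·sin25.9°·cos25.9° = 76.00·0.4368·0.8996 = 29.863 kPa
FS = 44.127 / 29.863 = 1.478

FS = 1.48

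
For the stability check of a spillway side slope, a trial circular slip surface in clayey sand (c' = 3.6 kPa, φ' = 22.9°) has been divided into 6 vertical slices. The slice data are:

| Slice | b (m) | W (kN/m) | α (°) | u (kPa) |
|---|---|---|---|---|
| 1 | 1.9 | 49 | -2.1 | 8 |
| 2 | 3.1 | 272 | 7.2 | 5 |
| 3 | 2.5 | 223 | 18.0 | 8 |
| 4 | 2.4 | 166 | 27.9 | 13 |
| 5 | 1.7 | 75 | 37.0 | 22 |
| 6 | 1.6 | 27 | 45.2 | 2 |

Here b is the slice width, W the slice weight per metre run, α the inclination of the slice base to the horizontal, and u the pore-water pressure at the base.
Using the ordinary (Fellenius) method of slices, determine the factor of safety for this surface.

FS = 1.29

Ordinary method of slices: FS = Σ[c'·Δl_i + (W_i cosα_i − u_i·Δl_i)·tanφ'] / Σ W_i sinα_i, with Δl_i = b_i / cosα_i.
Slice 1: Δl = 1.9/cos(-2.1°) = 1.901 m; N'_1 = 49·cos(-2.1°) − 8·1.901 = 33.8; c'Δl = 6.84; W sinα = -1.8
Slice 2: Δl = 3.1/cos7.2° = 3.125 m; N'_2 = 272·cos7.2° − 5·3.125 = 254.2; c'Δl = 11.25; W sinα = 34.1
Slice 3: Δl = 2.5/cos18.0° = 2.629 m; N'_3 = 223·cos18.0° − 8·2.629 = 191.1; c'Δl = 9.46; W sinα = 68.9
Slice 4: Δl = 2.4/cos27.9° = 2.716 m; N'_4 = 166·cos27.9° − 13·2.716 = 111.4; c'Δl = 9.78; W sinα = 77.7
Slice 5: Δl = 1.7/cos37.0° = 2.129 m; N'_5 = 75·cos37.0° − 22·2.129 = 13.1; c'Δl = 7.66; W sinα = 45.1
Slice 6: Δl = 1.6/cos45.2° = 2.271 m; N'_6 = 27·cos45.2° − 2·2.271 = 14.5; c'Δl = 8.17; W sinα = 19.2
Σc'Δl = 53.2 kN/m; ΣN' = 618.0 kN/m; ΣW sinα = 243.2 kN/m
Resisting = 53.2 + 618.0·tan22.9° = 53.2 + 261.1 = 314.2 kN/m
FS = 314.2 / 243.2 = 1.292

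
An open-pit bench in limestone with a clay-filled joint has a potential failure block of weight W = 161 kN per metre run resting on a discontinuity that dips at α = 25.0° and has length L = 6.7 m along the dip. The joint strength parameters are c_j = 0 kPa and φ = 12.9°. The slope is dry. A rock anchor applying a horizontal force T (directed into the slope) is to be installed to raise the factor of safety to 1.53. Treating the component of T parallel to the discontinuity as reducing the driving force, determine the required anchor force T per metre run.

Resolving forces along and normal to the sliding plane, with the horizontal anchor force T adding T·sinα to the effective normal force and T·cosα acting up the plane against the driving force:
FS = [c_jL + (W cosα + T sinα) tanφ] / [W sinα − T cosα]
Without the anchor: N' = 145.9 kN/m, driving T_d = 68.0 kN/m, resisting R = 0·6.7 + 145.9·tan12.9° = 33.4 kN/m, FS = 0.49.
Setting FS = 1.53 and solving for T:
1.53·(68.0 − T cos25.0°) = 33.4 + T sin25.0°·tan12.9°
T·(sin25.0°·tan12.9° + 1.53·cos25.0°) = 1.53·68.0 − 33.4
T·(0.4226·0.2290 + 1.53·0.9063) = 104.1 − 33.4 = 70.7
T·1.4834 = 70.7
T = 47.6 kN/m

T = 48 kN/m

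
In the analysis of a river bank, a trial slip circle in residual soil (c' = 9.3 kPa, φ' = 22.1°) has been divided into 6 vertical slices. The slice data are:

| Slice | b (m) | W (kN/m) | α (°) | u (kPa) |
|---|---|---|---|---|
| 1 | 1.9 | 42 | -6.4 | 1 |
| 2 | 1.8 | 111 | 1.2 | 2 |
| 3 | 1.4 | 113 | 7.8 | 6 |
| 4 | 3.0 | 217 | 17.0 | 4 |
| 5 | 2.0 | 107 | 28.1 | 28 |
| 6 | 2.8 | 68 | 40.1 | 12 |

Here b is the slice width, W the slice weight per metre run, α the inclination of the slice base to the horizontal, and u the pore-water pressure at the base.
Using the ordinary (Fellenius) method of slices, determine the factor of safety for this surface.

Ordinary method of slices: FS = Σ[c'·Δl_i + (W_i cosα_i − u_i·Δl_i)·tanφ'] / Σ W_i sinα_i, with Δl_i = b_i / cosα_i.
Slice 1: Δl = 1.9/cos(-6.4°) = 1.912 m; N'_1 = 42·cos(-6.4°) − 1·1.912 = 39.8; c'Δl = 17.78; W sinα = -4.7
Slice 2: Δl = 1.8/cos1.2° = 1.800 m; N'_2 = 111·cos1.2° − 2·1.800 = 107.4; c'Δl = 16.74; W sinα = 2.3
Slice 3: Δl = 1.4/cos7.8° = 1.413 m; N'_3 = 113·cos7.8° − 6·1.413 = 103.5; c'Δl = 13.14; W sinα = 15.3
Slice 4: Δl = 3.0/cos17.0° = 3.137 m; N'_4 = 217·cos17.0° − 4·3.137 = 195.0; c'Δl = 29.17; W sinα = 63.4
Slice 5: Δl = 2.0/cos28.1° = 2.267 m; N'_5 = 107·cos28.1° − 28·2.267 = 30.9; c'Δl = 21.09; W sinα = 50.4
Slice 6: Δl = 2.8/cos40.1° = 3.661 m; N'_6 = 68·cos40.1° − 12·3.661 = 8.1; c'Δl = 34.04; W sinα = 43.8
Σc'Δl = 132.0 kN/m; ΣN' = 484.6 kN/m; ΣW sinα = 170.6 kN/m
Resisting = 132.0 + 484.6·tan22.1° = 132.0 + 196.8 = 328.8 kN/m
FS = 328.8 / 170.6 = 1.927

FS = 1.93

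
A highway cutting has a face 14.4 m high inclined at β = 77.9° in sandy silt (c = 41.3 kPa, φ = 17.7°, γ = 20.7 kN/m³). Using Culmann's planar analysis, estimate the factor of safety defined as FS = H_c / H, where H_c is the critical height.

H_c = (4c/γ) · sinβ cosφ / [1 − cos(β − φ)]
    = (4·41.3/20.7) · sin77.9°·cos17.7° / [1 − cos60.2°]
    = 7.981 · 0.9315 / 0.5030 = 14.78 m
FS = H_c / H = 14.78 / 14.4 = 1.026

FS = 1.03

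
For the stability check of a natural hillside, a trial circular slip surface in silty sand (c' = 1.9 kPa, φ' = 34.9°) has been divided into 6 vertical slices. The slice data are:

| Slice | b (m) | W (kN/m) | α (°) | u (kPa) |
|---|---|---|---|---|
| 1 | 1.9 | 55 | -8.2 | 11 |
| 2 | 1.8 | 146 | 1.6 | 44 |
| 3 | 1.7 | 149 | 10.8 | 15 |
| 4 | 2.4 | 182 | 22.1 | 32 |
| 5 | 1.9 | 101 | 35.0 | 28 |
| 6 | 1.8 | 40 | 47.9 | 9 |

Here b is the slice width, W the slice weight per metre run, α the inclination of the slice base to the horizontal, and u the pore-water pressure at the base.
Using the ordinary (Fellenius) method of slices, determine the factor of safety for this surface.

FS = 1.40

Ordinary method of slices: FS = Σ[c'·Δl_i + (W_i cosα_i − u_i·Δl_i)·tanφ'] / Σ W_i sinα_i, with Δl_i = b_i / cosα_i.
Slice 1: Δl = 1.9/cos(-8.2°) = 1.920 m; N'_1 = 55·cos(-8.2°) − 11·1.920 = 33.3; c'Δl = 3.65; W sinα = -7.8
Slice 2: Δl = 1.8/cos1.6° = 1.801 m; N'_2 = 146·cos1.6° − 44·1.801 = 66.7; c'Δl = 3.42; W sinα = 4.1
Slice 3: Δl = 1.7/cos10.8° = 1.731 m; N'_3 = 149·cos10.8° − 15·1.731 = 120.4; c'Δl = 3.29; W sinα = 27.9
Slice 4: Δl = 2.4/cos22.1° = 2.590 m; N'_4 = 182·cos22.1° − 32·2.590 = 85.7; c'Δl = 4.92; W sinα = 68.5
Slice 5: Δl = 1.9/cos35.0° = 2.319 m; N'_5 = 101·cos35.0° − 28·2.319 = 17.8; c'Δl = 4.41; W sinα = 57.9
Slice 6: Δl = 1.8/cos47.9° = 2.685 m; N'_6 = 40·cos47.9° − 9·2.685 = 2.7; c'Δl = 5.10; W sinα = 29.7
Σc'Δl = 24.8 kN/m; ΣN' = 326.6 kN/m; ΣW sinα = 180.2 kN/m
Resisting = 24.8 + 326.6·tan34.9° = 24.8 + 227.9 = 252.6 kN/m
FS = 252.6 / 180.2 = 1.402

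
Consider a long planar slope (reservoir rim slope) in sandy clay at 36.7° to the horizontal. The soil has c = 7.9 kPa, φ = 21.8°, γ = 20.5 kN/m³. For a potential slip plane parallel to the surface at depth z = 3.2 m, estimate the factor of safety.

FS = 0.79

For an infinite slope with a slip plane parallel to the surface (no pore pressure): FS = [c + γz cos²β tanφ] / [γz sinβ cosβ].
γz = 20.5·3.2 = 65.60 kN/m²
Numerator = 7.9 + 65.60·cos²36.7°·tan21.8° = 7.9 + 65.60·0.6428·0.4000 = 24.767 kPa
Denominator = 65.60·sin36.7°·cos36.7° = 65.60·0.5976·0.8018 = 31.433 kPa
FS = 24.767 / 31.433 = 0.788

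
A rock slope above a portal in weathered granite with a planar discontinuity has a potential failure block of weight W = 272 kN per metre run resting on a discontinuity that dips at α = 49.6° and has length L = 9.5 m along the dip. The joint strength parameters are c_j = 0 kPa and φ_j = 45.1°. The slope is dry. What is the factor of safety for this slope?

Resolving the block weight along and normal to the plane and applying the Mohr–Coulomb strength on the joint:
N' = W cosα = 272·cos49.6° = 176.3 kN/m
Driving force T = W sinα = 272·sin49.6° = 207.1 kN/m
Resisting force R = c_j·L + N'·tanφ_j = 0·9.5 + 176.3·tan45.1° = 0.0 + 176.9 = 176.9 kN/m
FS = R / T = 176.9 / 207.1 = 0.854

FS = 0.85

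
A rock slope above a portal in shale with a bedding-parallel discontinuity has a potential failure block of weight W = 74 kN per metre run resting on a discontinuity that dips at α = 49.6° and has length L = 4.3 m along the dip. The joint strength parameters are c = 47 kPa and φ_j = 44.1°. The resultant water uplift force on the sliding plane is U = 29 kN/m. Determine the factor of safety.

FS = 3.91

Resolving the block weight along and normal to the plane and applying the Mohr–Coulomb strength on the joint:
N' = W cosα − U = 74·cos49.6° − 29 = 19.0 kN/m
Driving force T = W sinα = 74·sin49.6° = 56.4 kN/m
Resisting force R = c·L + N'·tanφ_j = 47·4.3 + 19.0·tan44.1° = 202.1 + 18.4 = 220.5 kN/m
FS = R / T = 220.5 / 56.4 = 3.912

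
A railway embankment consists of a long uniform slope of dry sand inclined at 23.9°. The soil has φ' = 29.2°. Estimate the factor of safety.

FS = 1.26

For a dry cohesionless infinite slope the factor of safety is FS = tanφ' / tanβ.
FS = tan29.2° / tan23.9° = 0.5589 / 0.4431 = 1.261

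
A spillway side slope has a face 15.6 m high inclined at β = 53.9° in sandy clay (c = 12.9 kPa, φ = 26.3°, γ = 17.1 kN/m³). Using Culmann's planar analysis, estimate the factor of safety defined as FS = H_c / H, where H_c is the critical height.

FS = 1.23

H_c = (4c/γ) · sinβ cosφ / [1 − cos(β − φ)]
    = (4·12.9/17.1) · sin53.9°·cos26.3° / [1 − cos27.6°]
    = 3.018 · 0.7244 / 0.1138 = 19.21 m
FS = H_c / H = 19.21 / 15.6 = 1.231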